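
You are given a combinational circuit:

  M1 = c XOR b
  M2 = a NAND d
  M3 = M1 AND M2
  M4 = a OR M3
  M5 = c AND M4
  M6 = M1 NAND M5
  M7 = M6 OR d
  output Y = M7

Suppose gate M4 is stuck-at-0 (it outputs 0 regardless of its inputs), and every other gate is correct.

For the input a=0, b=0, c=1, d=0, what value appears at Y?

Propagate with M4 forced: M1=1, M2=1, M3=1, M4=0 [stuck-at-0], M5=0, M6=1, M7=1.
So Y = 1. (Without the fault it would be 0.)

1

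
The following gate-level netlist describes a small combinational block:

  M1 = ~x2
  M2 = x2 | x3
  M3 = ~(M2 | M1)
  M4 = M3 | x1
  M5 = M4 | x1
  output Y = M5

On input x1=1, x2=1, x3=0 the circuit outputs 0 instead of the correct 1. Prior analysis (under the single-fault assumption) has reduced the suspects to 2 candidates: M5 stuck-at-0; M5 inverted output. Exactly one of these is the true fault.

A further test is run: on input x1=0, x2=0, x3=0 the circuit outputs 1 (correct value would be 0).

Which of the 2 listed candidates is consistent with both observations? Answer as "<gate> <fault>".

M5 inverted output

Evaluate each candidate on input x1=0, x2=0, x3=0:
  M5 stuck-at-0: M1=1, M2=0, M3=0, M4=0, M5=0 [stuck-at-0] → 0 — eliminated
  M5 inverted output: M1=1, M2=0, M3=0, M4=0, M5=1 [inverted output] → 1 — matches
Only M5 inverted output reproduces the observed 1.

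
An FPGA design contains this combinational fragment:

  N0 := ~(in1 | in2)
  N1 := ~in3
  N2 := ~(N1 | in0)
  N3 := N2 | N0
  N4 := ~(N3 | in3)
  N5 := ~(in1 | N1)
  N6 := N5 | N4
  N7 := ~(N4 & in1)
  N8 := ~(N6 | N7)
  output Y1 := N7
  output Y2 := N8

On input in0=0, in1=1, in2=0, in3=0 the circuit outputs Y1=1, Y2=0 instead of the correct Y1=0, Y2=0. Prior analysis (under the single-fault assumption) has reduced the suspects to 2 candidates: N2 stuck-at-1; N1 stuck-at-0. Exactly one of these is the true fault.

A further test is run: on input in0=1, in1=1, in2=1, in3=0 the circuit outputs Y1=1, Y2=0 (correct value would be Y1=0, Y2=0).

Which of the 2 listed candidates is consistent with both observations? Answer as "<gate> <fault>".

Evaluate each candidate on input in0=1, in1=1, in2=1, in3=0:
  N2 stuck-at-1: N0=0, N1=1, N2=1 [stuck-at-1], N3=1, N4=0, N5=0, N6=0, N7=1, N8=0 → Y1=1, Y2=0 — matches
  N1 stuck-at-0: N0=0, N1=0 [stuck-at-0], N2=0, N3=0, N4=1, N5=0, N6=1, N7=0, N8=0 → Y1=0, Y2=0 — eliminated
Only N2 stuck-at-1 reproduces the observed Y1=1, Y2=0.

N2 stuck-at-1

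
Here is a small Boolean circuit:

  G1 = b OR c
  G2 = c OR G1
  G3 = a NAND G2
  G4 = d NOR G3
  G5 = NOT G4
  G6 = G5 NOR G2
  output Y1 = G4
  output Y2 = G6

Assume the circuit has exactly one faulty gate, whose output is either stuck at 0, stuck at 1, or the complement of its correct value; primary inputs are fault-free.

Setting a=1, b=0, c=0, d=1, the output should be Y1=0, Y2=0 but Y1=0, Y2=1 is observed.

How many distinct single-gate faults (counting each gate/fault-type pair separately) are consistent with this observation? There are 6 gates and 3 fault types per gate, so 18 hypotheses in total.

4

Fault-free: G1=0, G2=0, G3=1, G4=0, G5=1, G6=0 → Y1=0, Y2=0. Observed Y1=0, Y2=1.
  G1: none of the 3 fault types match ✗
  G2: none of the 3 fault types match ✗
  G3: none of the 3 fault types match ✗
  G4: none of the 3 fault types match ✗
  G5: stuck-at-0, inverted output ✓; others ✗
  G6: stuck-at-1, inverted output ✓; others ✗
Consistent faults: {G5 stuck-at-0, G5 inverted output, G6 stuck-at-1, G6 inverted output} — 4 in all.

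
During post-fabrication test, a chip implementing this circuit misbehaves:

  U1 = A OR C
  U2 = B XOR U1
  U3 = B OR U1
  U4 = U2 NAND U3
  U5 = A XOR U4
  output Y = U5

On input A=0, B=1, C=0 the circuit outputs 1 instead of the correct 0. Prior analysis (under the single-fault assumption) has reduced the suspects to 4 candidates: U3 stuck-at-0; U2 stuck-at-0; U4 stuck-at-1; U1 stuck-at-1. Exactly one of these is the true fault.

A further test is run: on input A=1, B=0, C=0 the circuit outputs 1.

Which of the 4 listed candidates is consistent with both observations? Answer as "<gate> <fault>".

Evaluate each candidate on input A=1, B=0, C=0:
  U3 stuck-at-0: U1=1, U2=1, U3=0 [stuck-at-0], U4=1, U5=0 → 0 — eliminated
  U2 stuck-at-0: U1=1, U2=0 [stuck-at-0], U3=1, U4=1, U5=0 → 0 — eliminated
  U4 stuck-at-1: U1=1, U2=1, U3=1, U4=1 [stuck-at-1], U5=0 → 0 — eliminated
  U1 stuck-at-1: U1=1 [stuck-at-1], U2=1, U3=1, U4=0, U5=1 → 1 — matches
Only U1 stuck-at-1 reproduces the observed 1.

U1 stuck-at-1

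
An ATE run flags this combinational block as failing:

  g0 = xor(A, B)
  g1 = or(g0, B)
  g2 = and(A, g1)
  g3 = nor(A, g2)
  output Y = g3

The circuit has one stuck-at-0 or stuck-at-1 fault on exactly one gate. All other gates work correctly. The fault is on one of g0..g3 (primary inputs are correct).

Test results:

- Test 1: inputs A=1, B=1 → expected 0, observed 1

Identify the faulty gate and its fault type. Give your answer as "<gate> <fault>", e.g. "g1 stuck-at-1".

Fault-free values for test 1 (A=1, B=1): g0=0, g1=1, g2=1, g3=0, giving Y=0. Observed 1.
Test 1: faults giving observed 1 are {g3 stuck-at-1}.
Only g3 stuck-at-1 is consistent with every test.

g3 stuck-at-1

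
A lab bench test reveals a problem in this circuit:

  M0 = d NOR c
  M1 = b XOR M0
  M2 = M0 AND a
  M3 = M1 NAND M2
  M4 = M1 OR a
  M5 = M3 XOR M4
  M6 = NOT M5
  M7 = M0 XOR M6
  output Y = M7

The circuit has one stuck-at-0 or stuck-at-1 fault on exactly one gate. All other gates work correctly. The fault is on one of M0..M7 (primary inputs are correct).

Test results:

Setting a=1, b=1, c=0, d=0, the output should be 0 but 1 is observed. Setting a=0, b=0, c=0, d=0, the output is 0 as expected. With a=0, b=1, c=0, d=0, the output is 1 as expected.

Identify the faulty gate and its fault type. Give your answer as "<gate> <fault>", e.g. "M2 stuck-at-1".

M0 stuck-at-0

Fault-free values for test 1 (a=1, b=1, c=0, d=0): M0=1, M1=0, M2=1, M3=1, M4=1, M5=0, M6=1, M7=0, giving Y=0. Observed 1.
Test 1: faults giving observed 1 are {M0 stuck-at-0, M1 stuck-at-1, M3 stuck-at-0, M4 stuck-at-0, M5 stuck-at-1, M6 stuck-at-0, M7 stuck-at-1}.
Test 2 (a=0, b=0, c=0, d=0): fault-free M0=1, M1=1, M2=0, M3=1, M4=1, M5=0, M6=1, M7=0 → 0; observed 0. Eliminates M3 stuck-at-0, M4 stuck-at-0, M5 stuck-at-1, M6 stuck-at-0, M7 stuck-at-1.
Test 3 (a=0, b=1, c=0, d=0): fault-free M0=1, M1=0, M2=0, M3=1, M4=0, M5=1, M6=0, M7=1 → 1; observed 1. Eliminates M1 stuck-at-1.
Only M0 stuck-at-0 is consistent with every test.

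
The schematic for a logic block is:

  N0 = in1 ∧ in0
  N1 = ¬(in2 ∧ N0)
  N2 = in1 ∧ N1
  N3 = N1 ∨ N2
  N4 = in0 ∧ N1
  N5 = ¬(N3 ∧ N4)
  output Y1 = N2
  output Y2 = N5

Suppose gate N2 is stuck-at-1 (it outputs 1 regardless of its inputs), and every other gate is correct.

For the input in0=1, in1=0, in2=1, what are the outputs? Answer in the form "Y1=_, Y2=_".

Propagate with N2 forced: N0=0, N1=1, N2=1 [stuck-at-1], N3=1, N4=1, N5=0.
So the outputs are Y1=1, Y2=0. (Without the fault they would be Y1=0, Y2=0.)

Y1=1, Y2=0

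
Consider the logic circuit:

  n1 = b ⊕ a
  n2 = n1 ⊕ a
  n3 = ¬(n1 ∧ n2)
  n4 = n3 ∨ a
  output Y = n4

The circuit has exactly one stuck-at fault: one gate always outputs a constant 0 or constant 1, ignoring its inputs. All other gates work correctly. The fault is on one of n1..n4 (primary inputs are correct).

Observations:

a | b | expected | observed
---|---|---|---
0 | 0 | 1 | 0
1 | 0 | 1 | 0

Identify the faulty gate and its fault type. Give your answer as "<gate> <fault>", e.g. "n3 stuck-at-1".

Fault-free values for test 1 (a=0, b=0): n1=0, n2=0, n3=1, n4=1, giving Y=1. Observed 0.
Test 1: faults giving observed 0 are {n1 stuck-at-1, n3 stuck-at-0, n4 stuck-at-0}.
Test 2 (a=1, b=0): fault-free n1=1, n2=0, n3=1, n4=1 → 1; observed 0. Eliminates n1 stuck-at-1, n3 stuck-at-0.
Only n4 stuck-at-0 is consistent with every test.

n4 stuck-at-0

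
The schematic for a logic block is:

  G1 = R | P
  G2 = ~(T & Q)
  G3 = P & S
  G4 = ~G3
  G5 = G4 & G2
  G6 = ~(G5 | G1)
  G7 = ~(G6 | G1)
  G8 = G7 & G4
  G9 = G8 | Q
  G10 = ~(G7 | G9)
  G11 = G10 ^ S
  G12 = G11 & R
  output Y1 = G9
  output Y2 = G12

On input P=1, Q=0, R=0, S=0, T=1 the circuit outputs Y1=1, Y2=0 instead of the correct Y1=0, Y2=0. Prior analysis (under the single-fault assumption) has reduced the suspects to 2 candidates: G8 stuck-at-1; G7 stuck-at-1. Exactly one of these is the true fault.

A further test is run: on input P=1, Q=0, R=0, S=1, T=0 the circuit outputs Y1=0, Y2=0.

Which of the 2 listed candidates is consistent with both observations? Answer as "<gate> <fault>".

Evaluate each candidate on input P=1, Q=0, R=0, S=1, T=0:
  G8 stuck-at-1: G1=1, G2=1, G3=1, G4=0, G5=0, G6=0, G7=0, G8=1 [stuck-at-1], G9=1, G10=0, G11=1, G12=0 → Y1=1, Y2=0 — eliminated
  G7 stuck-at-1: G1=1, G2=1, G3=1, G4=0, G5=0, G6=0, G7=1 [stuck-at-1], G8=0, G9=0, G10=0, G11=1, G12=0 → Y1=0, Y2=0 — matches
Only G7 stuck-at-1 reproduces the observed Y1=0, Y2=0.

G7 stuck-at-1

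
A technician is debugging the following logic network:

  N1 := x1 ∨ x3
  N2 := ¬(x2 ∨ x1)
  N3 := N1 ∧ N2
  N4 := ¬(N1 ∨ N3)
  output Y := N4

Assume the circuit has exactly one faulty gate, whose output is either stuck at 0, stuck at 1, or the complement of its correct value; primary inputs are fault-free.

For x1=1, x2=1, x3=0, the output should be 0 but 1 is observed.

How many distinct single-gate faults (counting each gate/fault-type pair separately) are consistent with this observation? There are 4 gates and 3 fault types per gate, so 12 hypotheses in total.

4

Fault-free: N1=1, N2=0, N3=0, N4=0 → 0. Observed 1.
  N1 stuck-at-0: output 1 ✓
  N1 stuck-at-1: output 0 ✗
  N1 inverted output: output 1 ✓
  N2 stuck-at-0: output 0 ✗
  N2 stuck-at-1: output 0 ✗
  N2 inverted output: output 0 ✗
  N3 stuck-at-0: output 0 ✗
  N3 stuck-at-1: output 0 ✗
  N3 inverted output: output 0 ✗
  N4 stuck-at-0: output 0 ✗
  N4 stuck-at-1: output 1 ✓
  N4 inverted output: output 1 ✓
Consistent faults: {N1 stuck-at-0, N1 inverted output, N4 stuck-at-1, N4 inverted output} — 4 in all.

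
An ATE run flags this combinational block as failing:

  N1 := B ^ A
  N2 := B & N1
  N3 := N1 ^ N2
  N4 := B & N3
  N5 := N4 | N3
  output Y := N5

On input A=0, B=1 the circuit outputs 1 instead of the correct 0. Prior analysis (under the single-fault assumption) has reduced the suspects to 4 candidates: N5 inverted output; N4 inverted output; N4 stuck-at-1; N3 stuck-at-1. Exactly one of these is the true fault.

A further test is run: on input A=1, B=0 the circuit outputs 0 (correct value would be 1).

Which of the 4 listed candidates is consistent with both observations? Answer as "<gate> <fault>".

Evaluate each candidate on input A=1, B=0:
  N5 inverted output: N1=1, N2=0, N3=1, N4=0, N5=0 [inverted output] → 0 — matches
  N4 inverted output: N1=1, N2=0, N3=1, N4=1 [inverted output], N5=1 → 1 — eliminated
  N4 stuck-at-1: N1=1, N2=0, N3=1, N4=1 [stuck-at-1], N5=1 → 1 — eliminated
  N3 stuck-at-1: N1=1, N2=0, N3=1 [stuck-at-1], N4=0, N5=1 → 1 — eliminated
Only N5 inverted output reproduces the observed 0.

N5 inverted output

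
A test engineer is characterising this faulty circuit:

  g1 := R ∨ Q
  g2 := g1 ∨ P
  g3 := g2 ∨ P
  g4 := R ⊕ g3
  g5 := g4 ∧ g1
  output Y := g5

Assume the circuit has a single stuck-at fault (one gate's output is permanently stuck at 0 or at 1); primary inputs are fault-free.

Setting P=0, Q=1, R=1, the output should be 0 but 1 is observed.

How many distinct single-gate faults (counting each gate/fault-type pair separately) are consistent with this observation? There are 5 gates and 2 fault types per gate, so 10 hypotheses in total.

4

Fault-free: g1=1, g2=1, g3=1, g4=0, g5=0 → 0. Observed 1.
  g1 stuck-at-0: output 0 ✗
  g1 stuck-at-1: output 0 ✗
  g2 stuck-at-0: output 1 ✓
  g2 stuck-at-1: output 0 ✗
  g3 stuck-at-0: output 1 ✓
  g3 stuck-at-1: output 0 ✗
  g4 stuck-at-0: output 0 ✗
  g4 stuck-at-1: output 1 ✓
  g5 stuck-at-0: output 0 ✗
  g5 stuck-at-1: output 1 ✓
Consistent faults: {g2 stuck-at-0, g3 stuck-at-0, g4 stuck-at-1, g5 stuck-at-1} — 4 in all.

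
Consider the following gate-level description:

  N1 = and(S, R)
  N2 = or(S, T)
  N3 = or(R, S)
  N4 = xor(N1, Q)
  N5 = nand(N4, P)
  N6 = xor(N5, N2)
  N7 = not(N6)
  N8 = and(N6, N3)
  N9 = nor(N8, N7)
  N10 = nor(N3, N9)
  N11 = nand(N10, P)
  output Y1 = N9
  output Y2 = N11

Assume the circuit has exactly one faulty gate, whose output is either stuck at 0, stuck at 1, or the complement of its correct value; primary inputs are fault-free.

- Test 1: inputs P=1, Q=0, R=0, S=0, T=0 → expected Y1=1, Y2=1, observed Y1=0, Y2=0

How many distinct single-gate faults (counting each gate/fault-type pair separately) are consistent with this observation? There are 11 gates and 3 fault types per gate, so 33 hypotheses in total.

16

Fault-free: N1=0, N2=0, N3=0, N4=0, N5=1, N6=1, N7=0, N8=0, N9=1, N10=0, N11=1 → Y1=1, Y2=1. Observed Y1=0, Y2=0.
  N1: stuck-at-1, inverted output ✓; others ✗
  N2: stuck-at-1, inverted output ✓; others ✗
  N3: none of the 3 fault types match ✗
  N4: stuck-at-1, inverted output ✓; others ✗
  N5: stuck-at-0, inverted output ✓; others ✗
  N6: stuck-at-0, inverted output ✓; others ✗
  N7: stuck-at-1, inverted output ✓; others ✗
  N8: stuck-at-1, inverted output ✓; others ✗
  N9: stuck-at-0, inverted output ✓; others ✗
  N10: none of the 3 fault types match ✗
  N11: none of the 3 fault types match ✗
Consistent faults: {N1 stuck-at-1, N1 inverted output, N2 stuck-at-1, N2 inverted output, N4 stuck-at-1, N4 inverted output, N5 stuck-at-0, N5 inverted output, N6 stuck-at-0, N6 inverted output, N7 stuck-at-1, N7 inverted output, N8 stuck-at-1, N8 inverted output, N9 stuck-at-0, N9 inverted output} — 16 in all.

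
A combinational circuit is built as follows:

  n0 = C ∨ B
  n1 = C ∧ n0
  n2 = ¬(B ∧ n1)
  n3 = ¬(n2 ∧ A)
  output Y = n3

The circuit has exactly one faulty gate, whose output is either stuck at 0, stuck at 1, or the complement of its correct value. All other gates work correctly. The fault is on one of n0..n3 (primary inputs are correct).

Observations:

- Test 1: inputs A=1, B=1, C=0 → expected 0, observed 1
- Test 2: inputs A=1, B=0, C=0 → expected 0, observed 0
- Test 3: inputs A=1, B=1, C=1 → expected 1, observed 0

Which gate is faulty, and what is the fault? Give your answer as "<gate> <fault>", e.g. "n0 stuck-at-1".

Fault-free values for test 1 (A=1, B=1, C=0): n0=1, n1=0, n2=1, n3=0, giving Y=0. Observed 1.
Test 1: faults giving observed 1 are {n1 stuck-at-1, n1 inverted output, n2 stuck-at-0, n2 inverted output, n3 stuck-at-1, n3 inverted output}.
Test 2 (A=1, B=0, C=0): fault-free n0=0, n1=0, n2=1, n3=0 → 0; observed 0. Eliminates n2 stuck-at-0, n2 inverted output, n3 stuck-at-1, n3 inverted output.
Test 3 (A=1, B=1, C=1): fault-free n0=1, n1=1, n2=0, n3=1 → 1; observed 0. Eliminates n1 stuck-at-1.
Only n1 inverted output is consistent with every test.

n1 inverted output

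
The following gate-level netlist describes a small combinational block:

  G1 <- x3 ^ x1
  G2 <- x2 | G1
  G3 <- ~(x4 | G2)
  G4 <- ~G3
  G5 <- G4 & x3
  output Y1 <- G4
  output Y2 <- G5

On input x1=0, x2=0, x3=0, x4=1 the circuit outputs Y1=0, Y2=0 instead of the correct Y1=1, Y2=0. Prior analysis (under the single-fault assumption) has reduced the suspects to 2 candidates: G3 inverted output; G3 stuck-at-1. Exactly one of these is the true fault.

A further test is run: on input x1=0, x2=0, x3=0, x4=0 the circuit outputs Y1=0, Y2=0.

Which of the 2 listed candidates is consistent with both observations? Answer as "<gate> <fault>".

G3 stuck-at-1

Evaluate each candidate on input x1=0, x2=0, x3=0, x4=0:
  G3 inverted output: G1=0, G2=0, G3=0 [inverted output], G4=1, G5=0 → Y1=1, Y2=0 — eliminated
  G3 stuck-at-1: G1=0, G2=0, G3=1 [stuck-at-1], G4=0, G5=0 → Y1=0, Y2=0 — matches
Only G3 stuck-at-1 reproduces the observed Y1=0, Y2=0.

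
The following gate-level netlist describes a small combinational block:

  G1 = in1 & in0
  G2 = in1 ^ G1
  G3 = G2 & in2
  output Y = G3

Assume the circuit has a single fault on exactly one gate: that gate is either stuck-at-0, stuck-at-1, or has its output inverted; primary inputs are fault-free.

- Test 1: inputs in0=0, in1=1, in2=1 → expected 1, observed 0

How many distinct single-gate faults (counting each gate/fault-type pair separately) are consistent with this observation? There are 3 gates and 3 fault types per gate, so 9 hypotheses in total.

Fault-free: G1=0, G2=1, G3=1 → 1. Observed 0.
  G1 stuck-at-0: output 1 ✗
  G1 stuck-at-1: output 0 ✓
  G1 inverted output: output 0 ✓
  G2 stuck-at-0: output 0 ✓
  G2 stuck-at-1: output 1 ✗
  G2 inverted output: output 0 ✓
  G3 stuck-at-0: output 0 ✓
  G3 stuck-at-1: output 1 ✗
  G3 inverted output: output 0 ✓
Consistent faults: {G1 stuck-at-1, G1 inverted output, G2 stuck-at-0, G2 inverted output, G3 stuck-at-0, G3 inverted output} — 6 in all.

6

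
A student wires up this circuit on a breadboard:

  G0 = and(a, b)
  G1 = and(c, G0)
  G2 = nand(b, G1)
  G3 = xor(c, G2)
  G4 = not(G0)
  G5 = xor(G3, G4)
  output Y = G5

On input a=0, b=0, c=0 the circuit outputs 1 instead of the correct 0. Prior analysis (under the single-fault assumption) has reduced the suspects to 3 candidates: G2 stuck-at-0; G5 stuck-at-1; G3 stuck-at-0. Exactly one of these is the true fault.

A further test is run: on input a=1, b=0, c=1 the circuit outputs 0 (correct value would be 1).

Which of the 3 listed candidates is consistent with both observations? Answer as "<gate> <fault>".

Evaluate each candidate on input a=1, b=0, c=1:
  G2 stuck-at-0: G0=0, G1=0, G2=0 [stuck-at-0], G3=1, G4=1, G5=0 → 0 — matches
  G5 stuck-at-1: G0=0, G1=0, G2=1, G3=0, G4=1, G5=1 [stuck-at-1] → 1 — eliminated
  G3 stuck-at-0: G0=0, G1=0, G2=1, G3=0 [stuck-at-0], G4=1, G5=1 → 1 — eliminated
Only G2 stuck-at-0 reproduces the observed 0.

G2 stuck-at-0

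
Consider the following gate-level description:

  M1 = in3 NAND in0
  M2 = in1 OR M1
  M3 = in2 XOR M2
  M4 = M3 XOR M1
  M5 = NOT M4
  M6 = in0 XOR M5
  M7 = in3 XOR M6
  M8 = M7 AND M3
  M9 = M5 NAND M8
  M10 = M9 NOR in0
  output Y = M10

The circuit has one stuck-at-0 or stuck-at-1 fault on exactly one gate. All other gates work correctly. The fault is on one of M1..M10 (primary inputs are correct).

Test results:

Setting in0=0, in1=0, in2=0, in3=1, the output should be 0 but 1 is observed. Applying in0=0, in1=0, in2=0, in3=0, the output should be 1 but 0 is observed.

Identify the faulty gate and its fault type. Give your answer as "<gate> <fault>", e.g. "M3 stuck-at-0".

Fault-free values for test 1 (in0=0, in1=0, in2=0, in3=1): M1=1, M2=1, M3=1, M4=0, M5=1, M6=1, M7=0, M8=0, M9=1, M10=0, giving Y=0. Observed 1.
Test 1: faults giving observed 1 are {M6 stuck-at-0, M7 stuck-at-1, M8 stuck-at-1, M9 stuck-at-0, M10 stuck-at-1}.
Test 2 (in0=0, in1=0, in2=0, in3=0): fault-free M1=1, M2=1, M3=1, M4=0, M5=1, M6=1, M7=1, M8=1, M9=0, M10=1 → 1; observed 0. Eliminates M7 stuck-at-1, M8 stuck-at-1, M9 stuck-at-0, M10 stuck-at-1.
Only M6 stuck-at-0 is consistent with every test.

M6 stuck-at-0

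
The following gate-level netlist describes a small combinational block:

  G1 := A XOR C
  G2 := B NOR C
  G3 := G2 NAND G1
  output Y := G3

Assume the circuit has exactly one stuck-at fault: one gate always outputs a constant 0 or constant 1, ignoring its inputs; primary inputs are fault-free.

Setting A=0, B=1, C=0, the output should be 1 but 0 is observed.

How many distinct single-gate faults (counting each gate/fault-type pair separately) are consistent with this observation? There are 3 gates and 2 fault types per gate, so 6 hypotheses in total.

1

Fault-free: G1=0, G2=0, G3=1 → 1. Observed 0.
  G1 stuck-at-0: output 1 ✗
  G1 stuck-at-1: output 1 ✗
  G2 stuck-at-0: output 1 ✗
  G2 stuck-at-1: output 1 ✗
  G3 stuck-at-0: output 0 ✓
  G3 stuck-at-1: output 1 ✗
Consistent faults: {G3 stuck-at-0} — 1 in all.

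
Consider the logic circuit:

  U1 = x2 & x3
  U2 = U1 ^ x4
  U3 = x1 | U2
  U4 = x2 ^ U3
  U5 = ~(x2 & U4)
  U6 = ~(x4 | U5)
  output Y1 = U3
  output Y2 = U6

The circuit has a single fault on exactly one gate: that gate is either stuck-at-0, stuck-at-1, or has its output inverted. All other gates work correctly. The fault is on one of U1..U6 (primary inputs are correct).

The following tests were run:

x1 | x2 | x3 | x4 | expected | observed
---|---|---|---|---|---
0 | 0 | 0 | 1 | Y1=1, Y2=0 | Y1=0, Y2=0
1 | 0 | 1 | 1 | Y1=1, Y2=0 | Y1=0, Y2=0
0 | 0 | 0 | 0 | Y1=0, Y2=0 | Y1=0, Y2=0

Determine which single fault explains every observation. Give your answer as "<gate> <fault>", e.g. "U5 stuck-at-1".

Fault-free values for test 1 (x1=0, x2=0, x3=0, x4=1): U1=0, U2=1, U3=1, U4=1, U5=1, U6=0, giving Y1=1, Y2=0. Observed Y1=0, Y2=0.
Test 1: faults giving observed Y1=0, Y2=0 are {U1 stuck-at-1, U1 inverted output, U2 stuck-at-0, U2 inverted output, U3 stuck-at-0, U3 inverted output}.
Test 2 (x1=1, x2=0, x3=1, x4=1): fault-free U1=0, U2=1, U3=1, U4=1, U5=1, U6=0 → Y1=1, Y2=0; observed Y1=0, Y2=0. Eliminates U1 stuck-at-1, U1 inverted output, U2 stuck-at-0, U2 inverted output.
Test 3 (x1=0, x2=0, x3=0, x4=0): fault-free U1=0, U2=0, U3=0, U4=0, U5=1, U6=0 → Y1=0, Y2=0; observed Y1=0, Y2=0. Eliminates U3 inverted output.
Only U3 stuck-at-0 is consistent with every test.

U3 stuck-at-0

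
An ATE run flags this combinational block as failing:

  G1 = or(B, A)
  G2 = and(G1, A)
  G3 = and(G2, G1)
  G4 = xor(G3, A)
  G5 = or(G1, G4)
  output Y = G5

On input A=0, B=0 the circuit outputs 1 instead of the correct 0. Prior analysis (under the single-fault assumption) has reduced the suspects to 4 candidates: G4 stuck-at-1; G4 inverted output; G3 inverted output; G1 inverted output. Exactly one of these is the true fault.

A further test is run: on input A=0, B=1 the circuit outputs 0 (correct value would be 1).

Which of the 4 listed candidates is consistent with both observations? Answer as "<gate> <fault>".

Evaluate each candidate on input A=0, B=1:
  G4 stuck-at-1: G1=1, G2=0, G3=0, G4=1 [stuck-at-1], G5=1 → 1 — eliminated
  G4 inverted output: G1=1, G2=0, G3=0, G4=1 [inverted output], G5=1 → 1 — eliminated
  G3 inverted output: G1=1, G2=0, G3=1 [inverted output], G4=1, G5=1 → 1 — eliminated
  G1 inverted output: G1=0 [inverted output], G2=0, G3=0, G4=0, G5=0 → 0 — matches
Only G1 inverted output reproduces the observed 0.

G1 inverted output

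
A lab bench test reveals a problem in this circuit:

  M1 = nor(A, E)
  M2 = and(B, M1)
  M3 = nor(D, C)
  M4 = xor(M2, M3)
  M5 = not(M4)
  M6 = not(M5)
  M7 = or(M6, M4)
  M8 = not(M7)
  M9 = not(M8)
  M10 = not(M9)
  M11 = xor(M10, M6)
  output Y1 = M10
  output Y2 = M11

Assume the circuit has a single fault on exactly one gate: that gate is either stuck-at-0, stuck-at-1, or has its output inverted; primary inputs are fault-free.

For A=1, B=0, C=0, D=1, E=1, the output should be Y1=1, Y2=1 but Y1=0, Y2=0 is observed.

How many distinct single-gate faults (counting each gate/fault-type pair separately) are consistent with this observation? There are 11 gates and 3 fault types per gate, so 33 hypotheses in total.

8

Fault-free: M1=0, M2=0, M3=0, M4=0, M5=1, M6=0, M7=0, M8=1, M9=0, M10=1, M11=1 → Y1=1, Y2=1. Observed Y1=0, Y2=0.
  M1: none of the 3 fault types match ✗
  M2: none of the 3 fault types match ✗
  M3: none of the 3 fault types match ✗
  M4: none of the 3 fault types match ✗
  M5: none of the 3 fault types match ✗
  M6: none of the 3 fault types match ✗
  M7: stuck-at-1, inverted output ✓; others ✗
  M8: stuck-at-0, inverted output ✓; others ✗
  M9: stuck-at-1, inverted output ✓; others ✗
  M10: stuck-at-0, inverted output ✓; others ✗
  M11: none of the 3 fault types match ✗
Consistent faults: {M7 stuck-at-1, M7 inverted output, M8 stuck-at-0, M8 inverted output, M9 stuck-at-1, M9 inverted output, M10 stuck-at-0, M10 inverted output} — 8 in all.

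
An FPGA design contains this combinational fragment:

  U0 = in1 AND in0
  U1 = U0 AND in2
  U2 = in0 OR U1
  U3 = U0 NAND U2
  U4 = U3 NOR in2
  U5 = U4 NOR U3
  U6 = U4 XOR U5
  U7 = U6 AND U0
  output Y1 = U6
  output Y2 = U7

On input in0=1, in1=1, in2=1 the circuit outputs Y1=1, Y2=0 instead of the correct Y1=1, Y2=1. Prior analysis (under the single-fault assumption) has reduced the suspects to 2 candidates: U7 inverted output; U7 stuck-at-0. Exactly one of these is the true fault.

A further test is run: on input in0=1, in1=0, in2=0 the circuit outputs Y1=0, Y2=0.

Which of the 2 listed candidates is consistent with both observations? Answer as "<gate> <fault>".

U7 stuck-at-0

Evaluate each candidate on input in0=1, in1=0, in2=0:
  U7 inverted output: U0=0, U1=0, U2=1, U3=1, U4=0, U5=0, U6=0, U7=1 [inverted output] → Y1=0, Y2=1 — eliminated
  U7 stuck-at-0: U0=0, U1=0, U2=1, U3=1, U4=0, U5=0, U6=0, U7=0 [stuck-at-0] → Y1=0, Y2=0 — matches
Only U7 stuck-at-0 reproduces the observed Y1=0, Y2=0.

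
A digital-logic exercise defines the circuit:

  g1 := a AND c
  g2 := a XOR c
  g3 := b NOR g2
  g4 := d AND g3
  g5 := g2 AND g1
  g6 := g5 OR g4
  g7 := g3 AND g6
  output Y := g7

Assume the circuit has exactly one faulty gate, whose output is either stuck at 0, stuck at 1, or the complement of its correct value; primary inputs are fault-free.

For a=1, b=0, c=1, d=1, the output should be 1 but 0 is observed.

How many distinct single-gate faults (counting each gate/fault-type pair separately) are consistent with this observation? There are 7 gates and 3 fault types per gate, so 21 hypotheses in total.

10

Fault-free: g1=1, g2=0, g3=1, g4=1, g5=0, g6=1, g7=1 → 1. Observed 0.
  g1: none of the 3 fault types match ✗
  g2: stuck-at-1, inverted output ✓; others ✗
  g3: stuck-at-0, inverted output ✓; others ✗
  g4: stuck-at-0, inverted output ✓; others ✗
  g5: none of the 3 fault types match ✗
  g6: stuck-at-0, inverted output ✓; others ✗
  g7: stuck-at-0, inverted output ✓; others ✗
Consistent faults: {g2 stuck-at-1, g2 inverted output, g3 stuck-at-0, g3 inverted output, g4 stuck-at-0, g4 inverted output, g6 stuck-at-0, g6 inverted output, g7 stuck-at-0, g7 inverted output} — 10 in all.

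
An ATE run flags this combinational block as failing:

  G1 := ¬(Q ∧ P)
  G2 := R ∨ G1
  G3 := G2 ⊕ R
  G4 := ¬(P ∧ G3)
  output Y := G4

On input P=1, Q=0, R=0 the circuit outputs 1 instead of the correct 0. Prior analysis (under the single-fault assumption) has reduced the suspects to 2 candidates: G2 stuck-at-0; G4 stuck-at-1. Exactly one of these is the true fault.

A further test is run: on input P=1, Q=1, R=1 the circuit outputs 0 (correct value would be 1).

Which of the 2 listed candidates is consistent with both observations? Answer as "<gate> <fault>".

G2 stuck-at-0

Evaluate each candidate on input P=1, Q=1, R=1:
  G2 stuck-at-0: G1=0, G2=0 [stuck-at-0], G3=1, G4=0 → 0 — matches
  G4 stuck-at-1: G1=0, G2=1, G3=0, G4=1 [stuck-at-1] → 1 — eliminated
Only G2 stuck-at-0 reproduces the observed 0.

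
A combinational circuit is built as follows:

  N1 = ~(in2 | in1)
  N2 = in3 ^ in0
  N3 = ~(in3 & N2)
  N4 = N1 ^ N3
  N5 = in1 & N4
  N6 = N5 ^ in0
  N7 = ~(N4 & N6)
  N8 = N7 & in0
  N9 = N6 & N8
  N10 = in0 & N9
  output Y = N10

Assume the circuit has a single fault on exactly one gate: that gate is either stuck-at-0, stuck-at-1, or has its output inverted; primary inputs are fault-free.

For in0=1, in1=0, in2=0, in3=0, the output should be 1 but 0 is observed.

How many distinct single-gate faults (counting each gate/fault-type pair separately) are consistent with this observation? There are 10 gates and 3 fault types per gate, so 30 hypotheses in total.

Fault-free: N1=1, N2=1, N3=1, N4=0, N5=0, N6=1, N7=1, N8=1, N9=1, N10=1 → 1. Observed 0.
  N1: stuck-at-0, inverted output ✓; others ✗
  N2: none of the 3 fault types match ✗
  N3: stuck-at-0, inverted output ✓; others ✗
  N4: stuck-at-1, inverted output ✓; others ✗
  N5: stuck-at-1, inverted output ✓; others ✗
  N6: stuck-at-0, inverted output ✓; others ✗
  N7: stuck-at-0, inverted output ✓; others ✗
  N8: stuck-at-0, inverted output ✓; others ✗
  N9: stuck-at-0, inverted output ✓; others ✗
  N10: stuck-at-0, inverted output ✓; others ✗
Consistent faults: {N1 stuck-at-0, N1 inverted output, N3 stuck-at-0, N3 inverted output, N4 stuck-at-1, N4 inverted output, N5 stuck-at-1, N5 inverted output, N6 stuck-at-0, N6 inverted output, N7 stuck-at-0, N7 inverted output, N8 stuck-at-0, N8 inverted output, N9 stuck-at-0, N9 inverted output, N10 stuck-at-0, N10 inverted output} — 18 in all.

18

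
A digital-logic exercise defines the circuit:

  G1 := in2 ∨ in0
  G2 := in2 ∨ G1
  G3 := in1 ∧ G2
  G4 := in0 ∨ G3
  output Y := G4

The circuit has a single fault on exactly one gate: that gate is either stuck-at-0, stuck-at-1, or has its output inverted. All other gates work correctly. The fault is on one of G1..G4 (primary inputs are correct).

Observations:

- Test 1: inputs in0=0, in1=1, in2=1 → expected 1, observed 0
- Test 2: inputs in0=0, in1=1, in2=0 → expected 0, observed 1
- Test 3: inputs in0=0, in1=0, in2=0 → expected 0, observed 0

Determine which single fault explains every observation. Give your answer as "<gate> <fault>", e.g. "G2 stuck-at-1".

G2 inverted output

Fault-free values for test 1 (in0=0, in1=1, in2=1): G1=1, G2=1, G3=1, G4=1, giving Y=1. Observed 0.
Test 1: faults giving observed 0 are {G2 stuck-at-0, G2 inverted output, G3 stuck-at-0, G3 inverted output, G4 stuck-at-0, G4 inverted output}.
Test 2 (in0=0, in1=1, in2=0): fault-free G1=0, G2=0, G3=0, G4=0 → 0; observed 1. Eliminates G2 stuck-at-0, G3 stuck-at-0, G4 stuck-at-0.
Test 3 (in0=0, in1=0, in2=0): fault-free G1=0, G2=0, G3=0, G4=0 → 0; observed 0. Eliminates G3 inverted output, G4 inverted output.
Only G2 inverted output is consistent with every test.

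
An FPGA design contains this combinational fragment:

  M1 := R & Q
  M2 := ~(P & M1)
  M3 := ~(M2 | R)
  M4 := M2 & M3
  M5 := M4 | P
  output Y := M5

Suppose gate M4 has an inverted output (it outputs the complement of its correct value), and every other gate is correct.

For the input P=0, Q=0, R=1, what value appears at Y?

Propagate with M4 forced: M1=0, M2=1, M3=0, M4=1 [inverted output], M5=1.
So Y = 1. (Without the fault it would be 0.)

1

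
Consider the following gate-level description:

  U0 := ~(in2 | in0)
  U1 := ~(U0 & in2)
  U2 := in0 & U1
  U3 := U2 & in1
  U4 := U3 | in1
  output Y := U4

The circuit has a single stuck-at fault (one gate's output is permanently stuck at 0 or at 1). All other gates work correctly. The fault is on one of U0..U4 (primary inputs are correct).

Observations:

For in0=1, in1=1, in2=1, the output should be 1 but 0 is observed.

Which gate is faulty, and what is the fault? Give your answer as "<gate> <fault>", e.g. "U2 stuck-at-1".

U4 stuck-at-0

Fault-free values for test 1 (in0=1, in1=1, in2=1): U0=0, U1=1, U2=1, U3=1, U4=1, giving Y=1. Observed 0.
Test 1: faults giving observed 0 are {U4 stuck-at-0}.
Only U4 stuck-at-0 is consistent with every test.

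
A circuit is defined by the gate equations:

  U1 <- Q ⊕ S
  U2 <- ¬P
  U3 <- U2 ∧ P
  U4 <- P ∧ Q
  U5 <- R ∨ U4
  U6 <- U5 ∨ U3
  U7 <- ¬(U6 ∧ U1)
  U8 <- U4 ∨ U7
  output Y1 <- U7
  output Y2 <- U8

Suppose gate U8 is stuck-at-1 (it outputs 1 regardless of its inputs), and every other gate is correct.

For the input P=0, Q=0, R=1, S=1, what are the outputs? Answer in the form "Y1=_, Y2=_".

Propagate with U8 forced: U1=1, U2=1, U3=0, U4=0, U5=1, U6=1, U7=0, U8=1 [stuck-at-1].
So the outputs are Y1=0, Y2=1. (Without the fault they would be Y1=0, Y2=0.)

Y1=0, Y2=1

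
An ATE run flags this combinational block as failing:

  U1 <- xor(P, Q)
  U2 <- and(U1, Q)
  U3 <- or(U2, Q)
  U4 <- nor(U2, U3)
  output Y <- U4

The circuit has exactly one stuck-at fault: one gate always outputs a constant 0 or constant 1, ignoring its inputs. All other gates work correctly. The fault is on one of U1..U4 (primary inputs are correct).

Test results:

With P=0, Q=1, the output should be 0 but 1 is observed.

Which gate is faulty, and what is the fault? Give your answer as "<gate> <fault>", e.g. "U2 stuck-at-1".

Fault-free values for test 1 (P=0, Q=1): U1=1, U2=1, U3=1, U4=0, giving Y=0. Observed 1.
Test 1: faults giving observed 1 are {U4 stuck-at-1}.
Only U4 stuck-at-1 is consistent with every test.

U4 stuck-at-1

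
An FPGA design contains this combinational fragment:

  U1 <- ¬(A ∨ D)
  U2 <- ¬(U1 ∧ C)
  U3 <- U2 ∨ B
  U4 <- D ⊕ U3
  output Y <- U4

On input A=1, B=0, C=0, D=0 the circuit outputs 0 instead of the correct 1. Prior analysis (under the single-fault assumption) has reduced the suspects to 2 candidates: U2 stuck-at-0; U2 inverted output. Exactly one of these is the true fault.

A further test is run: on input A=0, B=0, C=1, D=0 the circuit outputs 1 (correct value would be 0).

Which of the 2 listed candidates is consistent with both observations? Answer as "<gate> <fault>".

U2 inverted output

Evaluate each candidate on input A=0, B=0, C=1, D=0:
  U2 stuck-at-0: U1=1, U2=0 [stuck-at-0], U3=0, U4=0 → 0 — eliminated
  U2 inverted output: U1=1, U2=1 [inverted output], U3=1, U4=1 → 1 — matches
Only U2 inverted output reproduces the observed 1.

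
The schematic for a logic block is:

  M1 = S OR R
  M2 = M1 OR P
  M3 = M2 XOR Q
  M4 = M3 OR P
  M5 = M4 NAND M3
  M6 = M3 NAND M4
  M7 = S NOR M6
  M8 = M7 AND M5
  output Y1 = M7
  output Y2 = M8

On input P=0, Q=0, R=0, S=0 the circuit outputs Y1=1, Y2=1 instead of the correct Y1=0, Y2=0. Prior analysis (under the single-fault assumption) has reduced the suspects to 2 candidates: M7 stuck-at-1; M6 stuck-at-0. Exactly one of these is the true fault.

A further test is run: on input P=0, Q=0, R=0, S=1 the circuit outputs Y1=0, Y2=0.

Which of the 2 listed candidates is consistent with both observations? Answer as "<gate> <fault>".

M6 stuck-at-0

Evaluate each candidate on input P=0, Q=0, R=0, S=1:
  M7 stuck-at-1: M1=1, M2=1, M3=1, M4=1, M5=0, M6=0, M7=1 [stuck-at-1], M8=0 → Y1=1, Y2=0 — eliminated
  M6 stuck-at-0: M1=1, M2=1, M3=1, M4=1, M5=0, M6=0 [stuck-at-0], M7=0, M8=0 → Y1=0, Y2=0 — matches
Only M6 stuck-at-0 reproduces the observed Y1=0, Y2=0.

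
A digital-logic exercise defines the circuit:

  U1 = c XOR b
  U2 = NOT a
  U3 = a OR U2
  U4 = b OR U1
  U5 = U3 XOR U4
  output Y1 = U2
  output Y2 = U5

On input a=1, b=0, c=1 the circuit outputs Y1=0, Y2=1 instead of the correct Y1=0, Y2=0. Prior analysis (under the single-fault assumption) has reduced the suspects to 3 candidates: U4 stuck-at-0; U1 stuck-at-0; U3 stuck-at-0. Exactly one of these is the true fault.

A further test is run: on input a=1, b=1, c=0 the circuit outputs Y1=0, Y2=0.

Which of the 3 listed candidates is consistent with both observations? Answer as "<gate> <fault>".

U1 stuck-at-0

Evaluate each candidate on input a=1, b=1, c=0:
  U4 stuck-at-0: U1=1, U2=0, U3=1, U4=0 [stuck-at-0], U5=1 → Y1=0, Y2=1 — eliminated
  U1 stuck-at-0: U1=0 [stuck-at-0], U2=0, U3=1, U4=1, U5=0 → Y1=0, Y2=0 — matches
  U3 stuck-at-0: U1=1, U2=0, U3=0 [stuck-at-0], U4=1, U5=1 → Y1=0, Y2=1 — eliminated
Only U1 stuck-at-0 reproduces the observed Y1=0, Y2=0.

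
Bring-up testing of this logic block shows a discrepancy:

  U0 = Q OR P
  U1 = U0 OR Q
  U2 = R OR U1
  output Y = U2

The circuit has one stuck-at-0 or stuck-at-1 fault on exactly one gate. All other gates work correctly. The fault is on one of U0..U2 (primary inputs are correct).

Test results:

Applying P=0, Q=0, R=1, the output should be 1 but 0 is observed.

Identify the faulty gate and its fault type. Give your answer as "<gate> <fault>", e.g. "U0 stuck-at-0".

Fault-free values for test 1 (P=0, Q=0, R=1): U0=0, U1=0, U2=1, giving Y=1. Observed 0.
Test 1: faults giving observed 0 are {U2 stuck-at-0}.
Only U2 stuck-at-0 is consistent with every test.

U2 stuck-at-0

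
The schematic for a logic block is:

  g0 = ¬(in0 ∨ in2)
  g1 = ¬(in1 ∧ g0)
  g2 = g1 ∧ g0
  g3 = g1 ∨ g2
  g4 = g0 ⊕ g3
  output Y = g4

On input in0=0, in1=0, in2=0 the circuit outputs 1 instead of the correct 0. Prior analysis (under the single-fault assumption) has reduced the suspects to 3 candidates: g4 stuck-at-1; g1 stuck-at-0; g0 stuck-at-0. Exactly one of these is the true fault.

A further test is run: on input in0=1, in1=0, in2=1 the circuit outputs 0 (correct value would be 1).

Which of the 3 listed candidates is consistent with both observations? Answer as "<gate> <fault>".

Evaluate each candidate on input in0=1, in1=0, in2=1:
  g4 stuck-at-1: g0=0, g1=1, g2=0, g3=1, g4=1 [stuck-at-1] → 1 — eliminated
  g1 stuck-at-0: g0=0, g1=0 [stuck-at-0], g2=0, g3=0, g4=0 → 0 — matches
  g0 stuck-at-0: g0=0 [stuck-at-0], g1=1, g2=0, g3=1, g4=1 → 1 — eliminated
Only g1 stuck-at-0 reproduces the observed 0.

g1 stuck-at-0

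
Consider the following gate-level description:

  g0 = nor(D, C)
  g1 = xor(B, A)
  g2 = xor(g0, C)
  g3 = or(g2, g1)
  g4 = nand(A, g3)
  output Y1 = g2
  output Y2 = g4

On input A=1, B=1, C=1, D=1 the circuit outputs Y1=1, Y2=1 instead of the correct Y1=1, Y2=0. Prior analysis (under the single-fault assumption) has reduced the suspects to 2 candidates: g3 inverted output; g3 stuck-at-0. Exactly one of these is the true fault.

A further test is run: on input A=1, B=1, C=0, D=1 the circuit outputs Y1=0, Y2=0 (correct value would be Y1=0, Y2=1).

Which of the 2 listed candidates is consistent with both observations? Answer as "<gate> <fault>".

Evaluate each candidate on input A=1, B=1, C=0, D=1:
  g3 inverted output: g0=0, g1=0, g2=0, g3=1 [inverted output], g4=0 → Y1=0, Y2=0 — matches
  g3 stuck-at-0: g0=0, g1=0, g2=0, g3=0 [stuck-at-0], g4=1 → Y1=0, Y2=1 — eliminated
Only g3 inverted output reproduces the observed Y1=0, Y2=0.

g3 inverted output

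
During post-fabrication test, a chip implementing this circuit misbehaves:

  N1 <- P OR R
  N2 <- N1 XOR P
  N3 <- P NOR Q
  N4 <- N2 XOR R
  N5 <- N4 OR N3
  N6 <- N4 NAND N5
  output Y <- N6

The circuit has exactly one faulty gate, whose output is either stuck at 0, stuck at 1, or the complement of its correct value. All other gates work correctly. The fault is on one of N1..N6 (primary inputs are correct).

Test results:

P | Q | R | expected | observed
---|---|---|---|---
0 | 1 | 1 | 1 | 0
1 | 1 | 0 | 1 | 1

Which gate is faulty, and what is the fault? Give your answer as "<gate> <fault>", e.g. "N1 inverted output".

Fault-free values for test 1 (P=0, Q=1, R=1): N1=1, N2=1, N3=0, N4=0, N5=0, N6=1, giving Y=1. Observed 0.
Test 1: faults giving observed 0 are {N1 stuck-at-0, N1 inverted output, N2 stuck-at-0, N2 inverted output, N4 stuck-at-1, N4 inverted output, N6 stuck-at-0, N6 inverted output}.
Test 2 (P=1, Q=1, R=0): fault-free N1=1, N2=0, N3=0, N4=0, N5=0, N6=1 → 1; observed 1. Eliminates N1 stuck-at-0, N1 inverted output, N2 inverted output, N4 stuck-at-1, N4 inverted output, N6 stuck-at-0, N6 inverted output.
Only N2 stuck-at-0 is consistent with every test.

N2 stuck-at-0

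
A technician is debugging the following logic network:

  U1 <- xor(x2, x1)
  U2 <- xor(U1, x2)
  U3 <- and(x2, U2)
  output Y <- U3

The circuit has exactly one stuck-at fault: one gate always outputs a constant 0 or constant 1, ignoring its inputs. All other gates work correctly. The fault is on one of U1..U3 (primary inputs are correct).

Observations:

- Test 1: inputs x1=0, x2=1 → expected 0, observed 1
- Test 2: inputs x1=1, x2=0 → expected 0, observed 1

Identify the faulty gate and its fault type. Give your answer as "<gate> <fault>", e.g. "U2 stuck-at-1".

Fault-free values for test 1 (x1=0, x2=1): U1=1, U2=0, U3=0, giving Y=0. Observed 1.
Test 1: faults giving observed 1 are {U1 stuck-at-0, U2 stuck-at-1, U3 stuck-at-1}.
Test 2 (x1=1, x2=0): fault-free U1=1, U2=1, U3=0 → 0; observed 1. Eliminates U1 stuck-at-0, U2 stuck-at-1.
Only U3 stuck-at-1 is consistent with every test.

U3 stuck-at-1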